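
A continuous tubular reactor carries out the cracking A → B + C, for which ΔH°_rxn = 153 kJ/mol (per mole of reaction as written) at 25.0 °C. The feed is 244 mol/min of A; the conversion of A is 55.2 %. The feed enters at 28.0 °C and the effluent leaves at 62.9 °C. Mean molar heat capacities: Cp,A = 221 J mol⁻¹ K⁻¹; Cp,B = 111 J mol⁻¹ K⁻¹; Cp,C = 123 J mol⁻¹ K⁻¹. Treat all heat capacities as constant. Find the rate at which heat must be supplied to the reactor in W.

Q_in = 376000 W

Extent of reaction ξ = 0.552 × 244 = 134.69 mol/min
Reaction term: ξ·ΔH°_rxn = 134.69 × 153 = 20607 kJ/min
Sensible, feed 28.0→25 °C: -161.77 kJ/min
Outlet flows (mol/min): A 109.31, B 134.69, C 134.69
Sensible, products 25→62.9 °C: 2110.1 kJ/min
Q = ΔH = 22556 kJ/min = 375.93 kW
Heat supplied = 375930 W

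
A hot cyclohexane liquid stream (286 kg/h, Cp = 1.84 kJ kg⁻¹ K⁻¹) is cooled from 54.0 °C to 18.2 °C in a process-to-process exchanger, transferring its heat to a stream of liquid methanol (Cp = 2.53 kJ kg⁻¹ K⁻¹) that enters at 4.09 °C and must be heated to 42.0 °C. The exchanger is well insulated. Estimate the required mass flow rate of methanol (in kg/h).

Heat released by hot stream: Q = 286 × 1.84 × (54.0 − 18.2) = 18839 kJ/h
Energy balance on cold side (adiabatic exchanger): Q = ṁ_c·Cp_c·(T_c,out − T_c,in)
ṁ_c = 18839 / [2.53 × (42.0 − 4.09)] = 196.42 kg/h

ṁ_c = 196 kg/h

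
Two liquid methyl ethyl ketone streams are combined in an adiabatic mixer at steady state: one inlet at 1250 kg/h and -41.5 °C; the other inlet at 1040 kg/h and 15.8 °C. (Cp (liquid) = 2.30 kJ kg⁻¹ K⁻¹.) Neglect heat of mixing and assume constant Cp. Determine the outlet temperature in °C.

No heat crosses the boundary, so H_out = H_in.
Σ ṁᵢCp,ᵢTᵢ = 1250×2.30×-41.5 + 1040×2.30×15.8 = -81519
Σ ṁᵢCp,ᵢ = 1250×2.30 + 1040×2.30 = 5267
T_out = -81519 / 5267 = -15.477 °C

T_out = -15.5 °C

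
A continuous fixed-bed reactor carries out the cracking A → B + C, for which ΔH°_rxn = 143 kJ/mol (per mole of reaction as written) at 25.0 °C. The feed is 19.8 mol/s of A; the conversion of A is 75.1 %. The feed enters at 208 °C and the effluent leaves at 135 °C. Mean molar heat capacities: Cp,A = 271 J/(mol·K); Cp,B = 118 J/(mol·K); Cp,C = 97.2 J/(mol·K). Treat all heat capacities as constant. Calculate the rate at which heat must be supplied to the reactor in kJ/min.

Extent of reaction ξ = 0.751 × 19.8 = 14.87 mol/s
Reaction term: ξ·ΔH°_rxn = 14.87 × 143 = 2126.4 kJ/s
Sensible, feed 208→25 °C: -981.94 kJ/s
Outlet flows (mol/s): A 4.9302, B 14.87, C 14.87
Sensible, products 25→135 °C: 498.97 kJ/s
Q = ΔH = 1643.4 kJ/s = 1643.4 kW
Heat supplied = 98604 kJ/min

Q_in = 98600 kJ/min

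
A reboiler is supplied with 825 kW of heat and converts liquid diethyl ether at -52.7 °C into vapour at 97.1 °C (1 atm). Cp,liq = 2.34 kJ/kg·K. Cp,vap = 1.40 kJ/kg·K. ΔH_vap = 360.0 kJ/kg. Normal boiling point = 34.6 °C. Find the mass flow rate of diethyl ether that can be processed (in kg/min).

Δh = 2.34×(34.6−-52.7) + 360.0 + 1.40×(97.1−34.6) = 651.78 kJ/kg
Q = 825 kW = 825 kJ/s = 49500 kJ/min
ṁ = Q/Δh = 49500 / 651.78 = 75.946 kg/min

ṁ = 75.9 kg/min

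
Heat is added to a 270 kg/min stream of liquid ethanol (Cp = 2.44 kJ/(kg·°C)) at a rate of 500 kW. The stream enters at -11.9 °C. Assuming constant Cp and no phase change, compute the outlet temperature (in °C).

Q = 500 kW = 30000 kJ/min
ΔT = Q/(ṁ·Cp) = 30000/(270×2.44) = 45.537 K
T_out = -11.9 + 45.537 = 33.637 °C

T_out = 33.6 °C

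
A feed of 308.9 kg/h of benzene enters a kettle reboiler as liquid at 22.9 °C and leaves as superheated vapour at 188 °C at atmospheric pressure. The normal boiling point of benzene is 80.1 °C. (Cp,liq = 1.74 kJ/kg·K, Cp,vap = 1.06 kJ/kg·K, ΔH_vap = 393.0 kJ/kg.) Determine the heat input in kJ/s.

liquid 22.9→80.1 °C: 99.528 kJ/kg
vaporisation at 80.1 °C: 393 kJ/kg
vapour 80.1→188 °C: 114.37 kJ/kg
Δh = 99.528 + 393 + 114.37 = 606.9 kJ/kg
Q = ṁ·Δh = 308.9 kg/h × 606.9 kJ/kg = 187470 kJ/h
|Q| = 52.076 kW

Q = 52.1 kJ/s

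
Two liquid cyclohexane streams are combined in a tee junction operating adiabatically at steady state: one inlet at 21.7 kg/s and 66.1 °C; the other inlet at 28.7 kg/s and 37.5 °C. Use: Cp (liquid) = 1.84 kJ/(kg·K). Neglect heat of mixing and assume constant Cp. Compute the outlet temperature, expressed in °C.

No heat crosses the boundary, so H_out = H_in.
T_out = Σ ṁᵢCp,ᵢTᵢ / Σ ṁᵢCp,ᵢ
      = 4619.5 / 92.736 = 49.814 °C

T_out = 49.8 °C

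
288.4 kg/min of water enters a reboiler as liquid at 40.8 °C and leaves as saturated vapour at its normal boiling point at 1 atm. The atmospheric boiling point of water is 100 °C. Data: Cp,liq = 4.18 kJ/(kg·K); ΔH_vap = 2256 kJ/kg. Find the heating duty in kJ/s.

liquid 40.8→100 °C: 247.46 kJ/kg
vaporisation at 100 °C: 2256 kJ/kg
Δh = 247.46 + 2256 = 2503.5 kJ/kg
Q = ṁ·Δh = 288.4 kg/min × 2503.5 kJ/kg = 722000 kJ/min
|Q| = 12033 kW

Q = 12000 kJ/s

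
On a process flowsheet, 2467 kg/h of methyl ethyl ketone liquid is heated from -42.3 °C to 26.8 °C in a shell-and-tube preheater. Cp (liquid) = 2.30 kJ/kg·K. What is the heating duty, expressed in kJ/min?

Q = ṁ·Cp·ΔT = 2467 × 2.30 × (26.8 − -42.3) = 392080 kJ/h
Converting: 392080 / 3600 s = 108.91 kW
Heating duty = 6534.7 kJ/min

Q = 6530 kJ/min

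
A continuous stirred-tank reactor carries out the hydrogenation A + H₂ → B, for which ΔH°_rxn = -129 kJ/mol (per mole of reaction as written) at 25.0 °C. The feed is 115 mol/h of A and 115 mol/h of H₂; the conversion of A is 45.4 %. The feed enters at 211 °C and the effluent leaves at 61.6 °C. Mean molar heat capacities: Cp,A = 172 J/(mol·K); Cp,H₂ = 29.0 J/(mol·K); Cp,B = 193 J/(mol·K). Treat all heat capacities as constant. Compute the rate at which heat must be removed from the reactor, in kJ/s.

Extent of reaction ξ = 0.454 × 115 = 52.21 mol/h
Reaction term: ξ·ΔH°_rxn = 52.21 × -129 = -6735.1 kJ/h
Sensible, feed 211→25 °C: -4299.4 kJ/h
Outlet flows (mol/h): A 62.79, H₂ 62.79, B 52.21
Sensible, products 25→61.6 °C: 830.72 kJ/h
Q = ΔH = -10204 kJ/h = -2.8344 kW
Heat removed = 2.8344 kJ/s

Q_out = 2.83 kJ/s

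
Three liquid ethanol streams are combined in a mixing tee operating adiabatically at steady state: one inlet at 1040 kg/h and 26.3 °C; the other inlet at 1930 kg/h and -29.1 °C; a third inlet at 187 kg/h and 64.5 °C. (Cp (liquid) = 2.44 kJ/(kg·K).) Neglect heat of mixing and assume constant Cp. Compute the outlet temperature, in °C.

T_out = -5.31 °C

No heat crosses the boundary, so H_out = H_in.
Σ ṁᵢCp,ᵢTᵢ = 1040×2.44×26.3 + 1930×2.44×-29.1 + 187×2.44×64.5 = -40869
Σ ṁᵢCp,ᵢ = 1040×2.44 + 1930×2.44 + 187×2.44 = 7703.1
T_out = -40869 / 7703.1 = -5.3055 °C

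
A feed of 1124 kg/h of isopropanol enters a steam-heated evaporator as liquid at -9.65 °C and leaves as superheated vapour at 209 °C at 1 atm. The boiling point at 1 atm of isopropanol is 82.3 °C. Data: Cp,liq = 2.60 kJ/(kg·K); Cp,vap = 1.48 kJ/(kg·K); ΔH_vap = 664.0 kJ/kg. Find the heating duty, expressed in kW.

Q = 341 kW

liquid -9.65→82.3 °C: 239.07 kJ/kg
vaporisation at 82.3 °C: 664 kJ/kg
vapour 82.3→209 °C: 187.52 kJ/kg
Δh = 239.07 + 664 + 187.52 = 1090.6 kJ/kg
Q = ṁ·Δh = 1124 kg/h × 1090.6 kJ/kg = 1.2258e+06 kJ/h
|Q| = 340.51 kW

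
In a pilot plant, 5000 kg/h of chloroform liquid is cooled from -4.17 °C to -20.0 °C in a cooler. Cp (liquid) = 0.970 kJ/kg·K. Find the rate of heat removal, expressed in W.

Q_c = 21300 W

Q = ṁ·Cp·ΔT = 5000 × 0.970 × (-20.0 − -4.17) = -76776 kJ/h
Converting: 76776 / 3600 s = 21.327 kW
Cooling duty = 21327 W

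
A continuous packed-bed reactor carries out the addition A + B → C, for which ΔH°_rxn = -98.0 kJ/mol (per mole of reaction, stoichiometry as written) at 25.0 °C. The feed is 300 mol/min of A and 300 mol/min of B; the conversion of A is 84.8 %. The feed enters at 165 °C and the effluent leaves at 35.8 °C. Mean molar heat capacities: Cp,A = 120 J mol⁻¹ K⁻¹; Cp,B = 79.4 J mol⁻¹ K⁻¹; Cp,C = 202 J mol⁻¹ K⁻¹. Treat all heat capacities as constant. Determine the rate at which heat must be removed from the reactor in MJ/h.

Extent of reaction ξ = 0.848 × 300 = 254.4 mol/min
Reaction term: ξ·ΔH°_rxn = 254.4 × -98.0 = -24931 kJ/min
Sensible, feed 165→25 °C: -8374.8 kJ/min
Outlet flows (mol/min): A 45.6, B 45.6, C 254.4
Sensible, products 25→35.8 °C: 653.2 kJ/min
Q = ΔH = -32653 kJ/min = -544.21 kW
Heat removed = 1959.2 MJ/h

Q_out = 1960 MJ/h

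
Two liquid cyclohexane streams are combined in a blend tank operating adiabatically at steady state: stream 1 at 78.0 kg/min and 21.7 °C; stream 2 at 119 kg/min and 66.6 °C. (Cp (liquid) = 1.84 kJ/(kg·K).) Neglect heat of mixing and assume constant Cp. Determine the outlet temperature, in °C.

Adiabatic, steady state ⇒ Σ ṁᵢCp,ᵢ(T_out − Tᵢ) = 0
T_out = Σ ṁᵢCp,ᵢTᵢ / Σ ṁᵢCp,ᵢ
      = 17697 / 362.48 = 48.822 °C

T_out = 48.8 °C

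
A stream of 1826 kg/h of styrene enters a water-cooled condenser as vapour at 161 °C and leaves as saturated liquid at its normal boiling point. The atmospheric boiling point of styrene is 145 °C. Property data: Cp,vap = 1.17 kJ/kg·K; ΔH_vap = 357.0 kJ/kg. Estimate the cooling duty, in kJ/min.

Q_c = 11400 kJ/min

vapour 161→145 °C: -18.72 kJ/kg
condensation at 145 °C: -357 kJ/kg
Δh = -18.72 + -357 = -375.72 kJ/kg
Q = ṁ·Δh = 1826 kg/h × -375.72 kJ/kg = -686060 kJ/h
|Q| = 190.57 kW = 11434 kJ/min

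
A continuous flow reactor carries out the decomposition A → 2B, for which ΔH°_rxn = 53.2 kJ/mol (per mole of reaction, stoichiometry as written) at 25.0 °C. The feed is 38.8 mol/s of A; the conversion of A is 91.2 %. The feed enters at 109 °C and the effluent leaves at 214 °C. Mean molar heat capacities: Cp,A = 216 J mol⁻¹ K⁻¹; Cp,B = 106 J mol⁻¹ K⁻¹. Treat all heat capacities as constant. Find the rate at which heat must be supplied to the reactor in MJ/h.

Extent of reaction ξ = 0.912 × 38.8 = 35.386 mol/s
Reaction term: ξ·ΔH°_rxn = 35.386 × 53.2 = 1882.5 kJ/s
Sensible, feed 109→25 °C: -703.99 kJ/s
Outlet flows (mol/s): A 3.4144, B 70.771
Sensible, products 25→214 °C: 1557.2 kJ/s
Q = ΔH = 2735.7 kJ/s = 2735.7 kW
Heat supplied = 9848.7 MJ/h

Q_in = 9850 MJ/h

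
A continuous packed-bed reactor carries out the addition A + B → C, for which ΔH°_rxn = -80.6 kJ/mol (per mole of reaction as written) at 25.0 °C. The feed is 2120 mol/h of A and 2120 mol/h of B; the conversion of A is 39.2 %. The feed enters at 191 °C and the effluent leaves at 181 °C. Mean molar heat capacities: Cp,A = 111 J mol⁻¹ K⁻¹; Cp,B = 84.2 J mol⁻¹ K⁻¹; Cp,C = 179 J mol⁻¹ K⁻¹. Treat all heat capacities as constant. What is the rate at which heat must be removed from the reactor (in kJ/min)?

Extent of reaction ξ = 0.392 × 2120 = 831.04 mol/h
Reaction term: ξ·ΔH°_rxn = 831.04 × -80.6 = -66982 kJ/h
Sensible, feed 191→25 °C: -68695 kJ/h
Outlet flows (mol/h): A 1289, B 1289, C 831.04
Sensible, products 25→181 °C: 62456 kJ/h
Q = ΔH = -73220 kJ/h = -20.339 kW
Heat removed = 1220.3 kJ/min

Q_out = 1220 kJ/min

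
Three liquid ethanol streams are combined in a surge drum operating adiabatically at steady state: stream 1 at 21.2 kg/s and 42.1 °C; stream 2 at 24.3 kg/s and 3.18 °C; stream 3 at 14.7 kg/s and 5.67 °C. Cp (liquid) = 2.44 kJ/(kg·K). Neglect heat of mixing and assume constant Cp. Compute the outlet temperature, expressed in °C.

T_out = 17.5 °C

No heat crosses the boundary, so H_out = H_in.
T_out = Σ ṁᵢCp,ᵢTᵢ / Σ ṁᵢCp,ᵢ
      = 2569.7 / 146.89 = 17.494 °C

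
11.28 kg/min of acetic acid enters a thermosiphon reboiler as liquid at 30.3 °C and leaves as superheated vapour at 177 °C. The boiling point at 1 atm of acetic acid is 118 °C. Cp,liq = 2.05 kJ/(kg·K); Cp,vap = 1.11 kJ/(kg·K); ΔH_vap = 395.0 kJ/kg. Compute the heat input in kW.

Q = 120 kW

liquid 30.3→118 °C: 179.78 kJ/kg
vaporisation at 118 °C: 395 kJ/kg
vapour 118→177 °C: 65.49 kJ/kg
Δh = 179.78 + 395 + 65.49 = 640.27 kJ/kg
Q = ṁ·Δh = 11.28 kg/min × 640.27 kJ/kg = 7222.3 kJ/min
|Q| = 120.37 kW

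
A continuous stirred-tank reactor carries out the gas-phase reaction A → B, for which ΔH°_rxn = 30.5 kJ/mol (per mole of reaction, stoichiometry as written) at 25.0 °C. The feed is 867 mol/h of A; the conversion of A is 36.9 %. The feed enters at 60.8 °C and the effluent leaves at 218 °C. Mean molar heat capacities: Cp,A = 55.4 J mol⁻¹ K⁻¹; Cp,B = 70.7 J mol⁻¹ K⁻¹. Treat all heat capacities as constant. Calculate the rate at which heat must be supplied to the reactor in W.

Q_in = 5070 W

Extent of reaction ξ = 0.369 × 867 = 319.92 mol/h
Reaction term: ξ·ΔH°_rxn = 319.92 × 30.5 = 9757.7 kJ/h
Sensible, feed 60.8→25 °C: -1719.5 kJ/h
Outlet flows (mol/h): A 547.08, B 319.92
Sensible, products 25→218 °C: 10215 kJ/h
Q = ΔH = 18253 kJ/h = 5.0703 kW
Heat supplied = 5070.3 W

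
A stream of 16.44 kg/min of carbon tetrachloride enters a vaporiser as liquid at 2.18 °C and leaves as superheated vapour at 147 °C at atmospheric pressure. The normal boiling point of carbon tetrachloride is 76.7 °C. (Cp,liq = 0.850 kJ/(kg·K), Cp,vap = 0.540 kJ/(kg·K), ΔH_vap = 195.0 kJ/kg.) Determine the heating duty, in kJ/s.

liquid 2.18→76.7 °C: 63.342 kJ/kg
vaporisation at 76.7 °C: 195 kJ/kg
vapour 76.7→147 °C: 37.962 kJ/kg
Δh = 63.342 + 195 + 37.962 = 296.3 kJ/kg
Q = ṁ·Δh = 16.44 kg/min × 296.3 kJ/kg = 4871.2 kJ/min
|Q| = 81.187 kW

Q = 81.2 kJ/s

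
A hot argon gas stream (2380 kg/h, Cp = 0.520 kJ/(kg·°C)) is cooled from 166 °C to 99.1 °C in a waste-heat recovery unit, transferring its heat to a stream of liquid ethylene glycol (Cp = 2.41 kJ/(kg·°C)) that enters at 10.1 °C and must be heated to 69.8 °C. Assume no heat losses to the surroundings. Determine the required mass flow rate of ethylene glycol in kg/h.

ṁ_c = 575 kg/h

Heat released by hot stream: Q = 2380 × 0.520 × (166 − 99.1) = 82795 kJ/h
Energy balance on cold side (adiabatic exchanger): Q = ṁ_c·Cp_c·(T_c,out − T_c,in)
ṁ_c = 82795 / [2.41 × (69.8 − 10.1)] = 575.46 kg/h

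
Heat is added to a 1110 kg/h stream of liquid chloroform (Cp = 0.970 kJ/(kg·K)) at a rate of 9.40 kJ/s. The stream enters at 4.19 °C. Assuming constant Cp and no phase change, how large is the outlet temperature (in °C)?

T_out = 35.6 °C

Q = 9.40 kJ/s = 33840 kJ/h
ΔT = Q/(ṁ·Cp) = 33840/(1110×0.970) = 31.429 K
T_out = 4.19 + 31.429 = 35.619 °C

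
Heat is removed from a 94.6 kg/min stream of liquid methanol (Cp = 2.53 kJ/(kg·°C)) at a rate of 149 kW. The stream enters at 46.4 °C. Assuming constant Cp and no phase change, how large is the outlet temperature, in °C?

T_out = 9.05 °C

Q = 149 kW = 8940 kJ/min
ΔT = Q/(ṁ·Cp) = 8940/(94.6×2.53) = 37.353 K
T_out = 46.4 − 37.353 = 9.047 °C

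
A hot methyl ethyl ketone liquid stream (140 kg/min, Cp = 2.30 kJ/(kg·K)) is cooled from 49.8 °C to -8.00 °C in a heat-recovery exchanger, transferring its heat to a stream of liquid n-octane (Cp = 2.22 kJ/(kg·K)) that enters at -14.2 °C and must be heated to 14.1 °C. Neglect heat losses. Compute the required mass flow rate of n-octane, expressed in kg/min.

Heat released by hot stream: Q = 140 × 2.30 × (49.8 − -8.00) = 18612 kJ/min
Energy balance on cold side (adiabatic exchanger): Q = ṁ_c·Cp_c·(T_c,out − T_c,in)
ṁ_c = 18612 / [2.22 × (14.1 − -14.2)] = 296.24 kg/min

ṁ_c = 296 kg/min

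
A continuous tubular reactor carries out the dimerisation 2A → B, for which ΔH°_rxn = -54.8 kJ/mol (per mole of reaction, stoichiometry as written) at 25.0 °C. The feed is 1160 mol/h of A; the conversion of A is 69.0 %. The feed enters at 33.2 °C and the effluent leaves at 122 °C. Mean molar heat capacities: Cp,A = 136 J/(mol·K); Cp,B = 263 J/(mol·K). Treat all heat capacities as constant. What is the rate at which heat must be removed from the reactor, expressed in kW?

Q_out = 2.30 kW

Extent of reaction ξ = 0.690 × 1160 / 2 = 400.2 mol/h
Reaction term: ξ·ΔH°_rxn = 400.2 × -54.8 = -21931 kJ/h
Sensible, feed 33.2→25 °C: -1293.6 kJ/h
Outlet flows (mol/h): A 359.6, B 400.2
Sensible, products 25→122 °C: 14953 kJ/h
Q = ΔH = -8271.2 kJ/h = -2.2976 kW
Heat removed = 2.2976 kW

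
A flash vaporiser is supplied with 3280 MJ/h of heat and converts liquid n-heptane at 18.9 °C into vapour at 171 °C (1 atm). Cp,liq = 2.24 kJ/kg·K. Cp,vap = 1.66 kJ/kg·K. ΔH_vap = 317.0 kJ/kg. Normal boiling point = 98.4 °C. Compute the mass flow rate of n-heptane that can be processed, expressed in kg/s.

Δh = 2.24×(98.4−18.9) + 317.0 + 1.66×(171−98.4) = 615.6 kJ/kg
Q = 3280 MJ/h = 911.11 kJ/s = 911.11 kJ/s
ṁ = Q/Δh = 911.11 / 615.6 = 1.48 kg/s

ṁ = 1.48 kg/s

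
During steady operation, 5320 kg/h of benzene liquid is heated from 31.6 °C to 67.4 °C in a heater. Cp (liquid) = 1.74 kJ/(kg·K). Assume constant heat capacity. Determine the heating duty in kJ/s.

Q = ṁ·Cp·ΔT = 5320 × 1.74 × (67.4 − 31.6) = 331390 kJ/h
Converting: 331390 / 3600 s = 92.054 kW

Q = 92.1 kJ/s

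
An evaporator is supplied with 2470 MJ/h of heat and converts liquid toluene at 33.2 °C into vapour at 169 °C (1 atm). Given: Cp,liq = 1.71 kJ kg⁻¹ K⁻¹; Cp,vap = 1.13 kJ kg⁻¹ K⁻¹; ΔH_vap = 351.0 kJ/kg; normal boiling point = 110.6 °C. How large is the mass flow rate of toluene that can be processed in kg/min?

Δh = 1.71×(110.6−33.2) + 351.0 + 1.13×(169−110.6) = 549.35 kJ/kg
Q = 2470 MJ/h = 686.11 kJ/s = 41167 kJ/min
ṁ = Q/Δh = 41167 / 549.35 = 74.938 kg/min

ṁ = 74.9 kg/min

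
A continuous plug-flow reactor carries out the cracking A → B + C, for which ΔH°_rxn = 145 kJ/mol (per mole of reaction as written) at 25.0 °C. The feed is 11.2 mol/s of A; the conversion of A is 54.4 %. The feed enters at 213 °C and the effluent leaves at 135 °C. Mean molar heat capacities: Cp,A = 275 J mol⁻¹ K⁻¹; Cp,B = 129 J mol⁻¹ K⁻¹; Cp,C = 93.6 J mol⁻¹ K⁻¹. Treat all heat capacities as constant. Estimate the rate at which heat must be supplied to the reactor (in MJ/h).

Extent of reaction ξ = 0.544 × 11.2 = 6.0928 mol/s
Reaction term: ξ·ΔH°_rxn = 6.0928 × 145 = 883.46 kJ/s
Sensible, feed 213→25 °C: -579.04 kJ/s
Outlet flows (mol/s): A 5.1072, B 6.0928, C 6.0928
Sensible, products 25→135 °C: 303.68 kJ/s
Q = ΔH = 608.1 kJ/s = 608.1 kW
Heat supplied = 2189.1 MJ/h

Q_in = 2190 MJ/h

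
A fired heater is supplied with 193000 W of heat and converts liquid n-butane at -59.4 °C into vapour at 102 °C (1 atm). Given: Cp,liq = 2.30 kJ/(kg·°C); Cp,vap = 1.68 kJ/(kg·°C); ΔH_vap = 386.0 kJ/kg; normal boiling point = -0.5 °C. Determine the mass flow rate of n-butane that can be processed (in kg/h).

ṁ = 1000 kg/h

Δh = 2.30×(-0.5−-59.4) + 386.0 + 1.68×(102−-0.5) = 693.67 kJ/kg
Q = 193000 W = 193 kJ/s = 694800 kJ/h
ṁ = Q/Δh = 694800 / 693.67 = 1001.6 kg/h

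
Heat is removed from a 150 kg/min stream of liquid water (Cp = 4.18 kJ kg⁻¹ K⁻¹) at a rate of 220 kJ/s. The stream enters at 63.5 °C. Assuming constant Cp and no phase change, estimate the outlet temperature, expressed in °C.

T_out = 42.4 °C

Q = 220 kJ/s = 13200 kJ/min
ΔT = Q/(ṁ·Cp) = 13200/(150×4.18) = 21.053 K
T_out = 63.5 − 21.053 = 42.447 °C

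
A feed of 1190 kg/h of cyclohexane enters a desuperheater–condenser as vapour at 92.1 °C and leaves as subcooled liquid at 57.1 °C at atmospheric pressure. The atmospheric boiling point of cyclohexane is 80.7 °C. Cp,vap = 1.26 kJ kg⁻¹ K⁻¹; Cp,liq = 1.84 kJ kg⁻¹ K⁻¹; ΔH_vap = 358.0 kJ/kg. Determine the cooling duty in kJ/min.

vapour 92.1→80.7 °C: -14.364 kJ/kg
condensation at 80.7 °C: -358 kJ/kg
liquid 80.7→57.1 °C: -43.424 kJ/kg
Δh = -14.364 + -358 + -43.424 = -415.79 kJ/kg
Q = ṁ·Δh = 1190 kg/h × -415.79 kJ/kg = -494790 kJ/h
|Q| = 137.44 kW = 8246.5 kJ/min

Q_c = 8250 kJ/min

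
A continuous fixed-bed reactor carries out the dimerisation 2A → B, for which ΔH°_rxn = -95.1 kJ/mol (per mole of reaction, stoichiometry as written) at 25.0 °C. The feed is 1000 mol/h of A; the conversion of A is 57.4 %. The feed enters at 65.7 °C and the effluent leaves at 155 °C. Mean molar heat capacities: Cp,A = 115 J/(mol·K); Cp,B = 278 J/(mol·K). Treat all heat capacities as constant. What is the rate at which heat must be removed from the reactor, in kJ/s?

Q_out = 4.23 kJ/s

Extent of reaction ξ = 0.574 × 1000 / 2 = 287 mol/h
Reaction term: ξ·ΔH°_rxn = 287 × -95.1 = -27294 kJ/h
Sensible, feed 65.7→25 °C: -4680.5 kJ/h
Outlet flows (mol/h): A 426, B 287
Sensible, products 25→155 °C: 16741 kJ/h
Q = ΔH = -15233 kJ/h = -4.2315 kW
Heat removed = 4.2315 kJ/s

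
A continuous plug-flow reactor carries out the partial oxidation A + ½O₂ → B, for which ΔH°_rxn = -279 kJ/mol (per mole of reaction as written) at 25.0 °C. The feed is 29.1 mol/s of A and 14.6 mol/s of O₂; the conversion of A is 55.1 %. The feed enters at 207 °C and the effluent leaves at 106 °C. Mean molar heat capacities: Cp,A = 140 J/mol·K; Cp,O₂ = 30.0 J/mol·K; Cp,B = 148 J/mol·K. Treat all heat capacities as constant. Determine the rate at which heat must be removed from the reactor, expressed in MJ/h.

Q_out = 17800 MJ/h

Extent of reaction ξ = 0.551 × 29.1 = 16.034 mol/s
Reaction term: ξ·ΔH°_rxn = 16.034 × -279 = -4473.5 kJ/s
Sensible, feed 207→25 °C: -821.18 kJ/s
Outlet flows (mol/s): A 13.066, O₂ 6.5829, B 16.034
Sensible, products 25→106 °C: 356.38 kJ/s
Q = ΔH = -4938.3 kJ/s = -4938.3 kW
Heat removed = 17778 MJ/h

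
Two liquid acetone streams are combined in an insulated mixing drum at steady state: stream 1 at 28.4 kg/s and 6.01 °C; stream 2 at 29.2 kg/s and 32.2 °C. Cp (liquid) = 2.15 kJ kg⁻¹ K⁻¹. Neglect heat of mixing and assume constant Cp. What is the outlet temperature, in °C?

Energy balance with Q = 0: Σ ṁᵢCp,ᵢ(T_out − Tᵢ) = 0
T_out = Σ ṁᵢCp,ᵢTᵢ / Σ ṁᵢCp,ᵢ
      = 2388.5 / 123.84 = 19.287 °C

T_out = 19.3 °C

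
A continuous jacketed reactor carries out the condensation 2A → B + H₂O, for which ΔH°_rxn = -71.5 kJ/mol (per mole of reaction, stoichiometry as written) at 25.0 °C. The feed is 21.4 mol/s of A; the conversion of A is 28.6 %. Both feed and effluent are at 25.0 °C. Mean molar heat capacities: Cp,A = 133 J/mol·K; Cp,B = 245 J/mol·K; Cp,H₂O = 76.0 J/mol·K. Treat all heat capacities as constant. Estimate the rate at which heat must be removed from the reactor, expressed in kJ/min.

Q_out = 13100 kJ/min

Extent of reaction ξ = 0.286 × 21.4 / 2 = 3.0602 mol/s
Reaction term: ξ·ΔH°_rxn = 3.0602 × -71.5 = -218.8 kJ/s
Q = ΔH = -218.8 kJ/s = -218.8 kW
Heat removed = 13128 kJ/min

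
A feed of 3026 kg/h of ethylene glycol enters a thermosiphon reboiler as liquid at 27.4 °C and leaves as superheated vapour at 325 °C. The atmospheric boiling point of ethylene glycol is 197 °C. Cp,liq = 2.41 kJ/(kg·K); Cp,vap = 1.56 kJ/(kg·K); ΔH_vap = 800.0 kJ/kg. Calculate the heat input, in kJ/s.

Q = 1180 kJ/s

liquid 27.4→197 °C: 408.74 kJ/kg
vaporisation at 197 °C: 800 kJ/kg
vapour 197→325 °C: 199.68 kJ/kg
Δh = 408.74 + 800 + 199.68 = 1408.4 kJ/kg
Q = ṁ·Δh = 3026 kg/h × 1408.4 kJ/kg = 4.2619e+06 kJ/h
|Q| = 1183.9 kW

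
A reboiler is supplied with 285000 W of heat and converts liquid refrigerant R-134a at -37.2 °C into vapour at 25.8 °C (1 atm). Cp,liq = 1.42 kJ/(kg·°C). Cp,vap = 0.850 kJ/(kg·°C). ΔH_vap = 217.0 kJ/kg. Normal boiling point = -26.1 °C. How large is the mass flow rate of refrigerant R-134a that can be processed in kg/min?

Δh = 1.42×(-26.1−-37.2) + 217.0 + 0.850×(25.8−-26.1) = 276.88 kJ/kg
Q = 285000 W = 285 kJ/s = 17100 kJ/min
ṁ = Q/Δh = 17100 / 276.88 = 61.76 kg/min

ṁ = 61.8 kg/min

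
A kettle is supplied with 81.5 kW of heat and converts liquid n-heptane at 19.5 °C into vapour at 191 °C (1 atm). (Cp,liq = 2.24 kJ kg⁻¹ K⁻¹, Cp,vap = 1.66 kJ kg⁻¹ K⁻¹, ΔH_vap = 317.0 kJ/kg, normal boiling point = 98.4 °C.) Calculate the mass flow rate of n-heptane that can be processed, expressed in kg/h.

Δh = 2.24×(98.4−19.5) + 317.0 + 1.66×(191−98.4) = 647.45 kJ/kg
Q = 81.5 kW = 81.5 kJ/s = 293400 kJ/h
ṁ = Q/Δh = 293400 / 647.45 = 453.16 kg/h

ṁ = 453 kg/h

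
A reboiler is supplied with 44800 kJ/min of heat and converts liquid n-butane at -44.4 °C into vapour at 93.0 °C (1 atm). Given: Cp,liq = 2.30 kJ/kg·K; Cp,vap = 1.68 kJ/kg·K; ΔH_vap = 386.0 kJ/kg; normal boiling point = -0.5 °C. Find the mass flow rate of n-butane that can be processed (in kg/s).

Δh = 2.30×(-0.5−-44.4) + 386.0 + 1.68×(93.0−-0.5) = 644.05 kJ/kg
Q = 44800 kJ/min = 746.67 kJ/s = 746.67 kJ/s
ṁ = Q/Δh = 746.67 / 644.05 = 1.1593 kg/s

ṁ = 1.16 kg/s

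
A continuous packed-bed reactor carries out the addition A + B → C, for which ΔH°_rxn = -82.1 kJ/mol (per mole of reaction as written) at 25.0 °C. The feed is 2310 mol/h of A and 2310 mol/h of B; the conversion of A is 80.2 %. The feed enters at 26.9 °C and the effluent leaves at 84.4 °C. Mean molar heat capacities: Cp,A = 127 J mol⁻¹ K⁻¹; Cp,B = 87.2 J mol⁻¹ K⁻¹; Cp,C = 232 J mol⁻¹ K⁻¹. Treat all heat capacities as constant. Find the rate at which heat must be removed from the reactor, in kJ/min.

Extent of reaction ξ = 0.802 × 2310 = 1852.6 mol/h
Reaction term: ξ·ΔH°_rxn = 1852.6 × -82.1 = -152100 kJ/h
Sensible, feed 26.9→25 °C: -940.12 kJ/h
Outlet flows (mol/h): A 457.38, B 457.38, C 1852.6
Sensible, products 25→84.4 °C: 31350 kJ/h
Q = ΔH = -121690 kJ/h = -33.803 kW
Heat removed = 2028.2 kJ/min

Q_out = 2030 kJ/min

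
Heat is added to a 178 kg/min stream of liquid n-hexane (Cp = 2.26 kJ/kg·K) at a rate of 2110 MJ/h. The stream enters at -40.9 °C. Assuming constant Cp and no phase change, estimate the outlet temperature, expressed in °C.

T_out = 46.5 °C

Q = 2110 MJ/h = 35167 kJ/min
ΔT = Q/(ṁ·Cp) = 35167/(178×2.26) = 87.418 K
T_out = -40.9 + 87.418 = 46.518 °C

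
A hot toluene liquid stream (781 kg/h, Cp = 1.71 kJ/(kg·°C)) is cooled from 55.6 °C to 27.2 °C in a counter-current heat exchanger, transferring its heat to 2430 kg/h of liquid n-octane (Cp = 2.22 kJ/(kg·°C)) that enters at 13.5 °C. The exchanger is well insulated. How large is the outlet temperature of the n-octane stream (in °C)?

Heat released by hot stream: Q = 781 × 1.71 × (55.6 − 27.2) = 37928 kJ/h
Energy balance on cold side (adiabatic exchanger): Q = ṁ_c·Cp_c·(T_c,out − T_c,in)
T_c,out = 13.5 + 37928/(2430 × 2.22) = 20.531 °C

T_c,out = 20.5 °C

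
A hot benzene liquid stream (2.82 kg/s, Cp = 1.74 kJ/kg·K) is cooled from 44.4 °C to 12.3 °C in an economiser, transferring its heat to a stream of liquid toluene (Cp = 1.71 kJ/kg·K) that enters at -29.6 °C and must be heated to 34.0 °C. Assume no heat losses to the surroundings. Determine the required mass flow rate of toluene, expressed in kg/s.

ṁ_c = 1.45 kg/s

Heat released by hot stream: Q = 2.82 × 1.74 × (44.4 − 12.3) = 157.51 kJ/s
Energy balance on cold side (adiabatic exchanger): Q = ṁ_c·Cp_c·(T_c,out − T_c,in)
ṁ_c = 157.51 / [1.71 × (34.0 − -29.6)] = 1.4483 kg/s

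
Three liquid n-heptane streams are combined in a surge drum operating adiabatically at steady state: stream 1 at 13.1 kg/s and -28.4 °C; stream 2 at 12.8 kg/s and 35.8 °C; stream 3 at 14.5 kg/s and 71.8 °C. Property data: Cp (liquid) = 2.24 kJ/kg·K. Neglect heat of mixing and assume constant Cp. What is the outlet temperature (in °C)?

Adiabatic, steady state ⇒ Σ ṁᵢCp,ᵢ(T_out − Tᵢ) = 0
T_out = Σ ṁᵢCp,ᵢTᵢ / Σ ṁᵢCp,ᵢ
      = 2525.2 / 90.496 = 27.903 °C

T_out = 27.9 °C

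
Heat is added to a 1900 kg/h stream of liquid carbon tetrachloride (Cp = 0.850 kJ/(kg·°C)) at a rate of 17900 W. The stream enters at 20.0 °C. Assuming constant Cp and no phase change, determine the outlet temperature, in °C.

T_out = 59.9 °C

Q = 17900 W = 64440 kJ/h
ΔT = Q/(ṁ·Cp) = 64440/(1900×0.850) = 39.901 K
T_out = 20.0 + 39.901 = 59.901 °C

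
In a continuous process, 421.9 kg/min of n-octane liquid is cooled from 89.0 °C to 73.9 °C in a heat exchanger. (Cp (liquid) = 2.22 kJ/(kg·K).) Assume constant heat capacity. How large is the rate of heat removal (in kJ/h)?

Q = ṁ·Cp·ΔT = 421.9 × 2.22 × (73.9 − 89.0) = -14143 kJ/min
Converting: 14143 / 60 s = 235.72 kW
Cooling duty = 848580 kJ/h

Q_c = 849000 kJ/h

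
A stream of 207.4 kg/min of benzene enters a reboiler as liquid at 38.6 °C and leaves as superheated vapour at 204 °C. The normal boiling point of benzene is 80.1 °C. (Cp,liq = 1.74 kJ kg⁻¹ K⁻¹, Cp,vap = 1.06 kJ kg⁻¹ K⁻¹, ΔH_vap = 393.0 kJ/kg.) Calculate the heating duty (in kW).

liquid 38.6→80.1 °C: 72.21 kJ/kg
vaporisation at 80.1 °C: 393 kJ/kg
vapour 80.1→204 °C: 131.33 kJ/kg
Δh = 72.21 + 393 + 131.33 = 596.54 kJ/kg
Q = ṁ·Δh = 207.4 kg/min × 596.54 kJ/kg = 123720 kJ/min
|Q| = 2062.1 kW

Q = 2060 kW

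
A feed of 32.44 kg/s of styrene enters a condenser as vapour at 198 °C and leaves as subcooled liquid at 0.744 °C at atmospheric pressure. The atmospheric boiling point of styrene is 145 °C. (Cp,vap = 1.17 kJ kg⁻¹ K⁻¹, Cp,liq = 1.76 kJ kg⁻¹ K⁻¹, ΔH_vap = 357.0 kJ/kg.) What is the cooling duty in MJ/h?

vapour 198→145 °C: -62.01 kJ/kg
condensation at 145 °C: -357 kJ/kg
liquid 145→0.744 °C: -253.89 kJ/kg
Δh = -62.01 + -357 + -253.89 = -672.9 kJ/kg
Q = ṁ·Δh = 32.44 kg/s × -672.9 kJ/kg = -21829 kJ/s
|Q| = 21829 kW = 78584 MJ/h

Q_c = 78600 MJ/h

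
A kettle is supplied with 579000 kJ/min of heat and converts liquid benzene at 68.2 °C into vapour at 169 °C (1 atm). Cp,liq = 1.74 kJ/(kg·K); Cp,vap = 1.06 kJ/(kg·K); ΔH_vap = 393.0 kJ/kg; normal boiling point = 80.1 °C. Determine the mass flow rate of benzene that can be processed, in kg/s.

ṁ = 19.0 kg/s

Δh = 1.74×(80.1−68.2) + 393.0 + 1.06×(169−80.1) = 507.94 kJ/kg
Q = 579000 kJ/min = 9650 kJ/s = 9650 kJ/s
ṁ = Q/Δh = 9650 / 507.94 = 18.998 kg/s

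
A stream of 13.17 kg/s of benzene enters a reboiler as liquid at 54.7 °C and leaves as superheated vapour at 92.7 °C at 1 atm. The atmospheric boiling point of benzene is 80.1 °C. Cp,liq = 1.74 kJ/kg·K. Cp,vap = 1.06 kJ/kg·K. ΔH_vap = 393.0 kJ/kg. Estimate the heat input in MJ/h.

liquid 54.7→80.1 °C: 44.196 kJ/kg
vaporisation at 80.1 °C: 393 kJ/kg
vapour 80.1→92.7 °C: 13.356 kJ/kg
Δh = 44.196 + 393 + 13.356 = 450.55 kJ/kg
Q = ṁ·Δh = 13.17 kg/s × 450.55 kJ/kg = 5933.8 kJ/s
|Q| = 5933.8 kW = 21362 MJ/h

Q = 21400 MJ/h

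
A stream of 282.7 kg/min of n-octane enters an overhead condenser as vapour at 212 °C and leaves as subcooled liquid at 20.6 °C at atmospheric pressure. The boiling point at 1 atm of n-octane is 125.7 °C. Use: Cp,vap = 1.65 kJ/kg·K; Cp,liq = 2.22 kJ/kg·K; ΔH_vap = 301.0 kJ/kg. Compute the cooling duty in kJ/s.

Q_c = 3190 kJ/s

vapour 212→125.7 °C: -142.39 kJ/kg
condensation at 125.7 °C: -301 kJ/kg
liquid 125.7→20.6 °C: -233.32 kJ/kg
Δh = -142.39 + -301 + -233.32 = -676.72 kJ/kg
Q = ṁ·Δh = 282.7 kg/min × -676.72 kJ/kg = -191310 kJ/min
|Q| = 3188.5 kW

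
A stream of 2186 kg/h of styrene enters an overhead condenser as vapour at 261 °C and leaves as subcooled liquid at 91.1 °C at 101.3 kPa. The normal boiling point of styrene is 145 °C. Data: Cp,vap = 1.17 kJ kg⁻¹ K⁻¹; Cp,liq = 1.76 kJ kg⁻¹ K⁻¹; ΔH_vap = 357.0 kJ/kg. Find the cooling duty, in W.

Q_c = 357000 W

vapour 261→145 °C: -135.72 kJ/kg
condensation at 145 °C: -357 kJ/kg
liquid 145→91.1 °C: -94.864 kJ/kg
Δh = -135.72 + -357 + -94.864 = -587.58 kJ/kg
Q = ṁ·Δh = 2186 kg/h × -587.58 kJ/kg = -1.2845e+06 kJ/h
|Q| = 356.79 kW = 356790 W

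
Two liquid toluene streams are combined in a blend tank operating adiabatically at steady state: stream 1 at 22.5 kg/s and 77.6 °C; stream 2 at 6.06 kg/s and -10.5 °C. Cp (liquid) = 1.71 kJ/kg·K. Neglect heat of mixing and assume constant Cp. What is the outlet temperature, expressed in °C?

Adiabatic, steady state ⇒ Σ ṁᵢCp,ᵢ(T_out − Tᵢ) = 0
Σ ṁᵢCp,ᵢTᵢ = 22.5×1.71×77.6 + 6.06×1.71×-10.5 = 2876.9
Σ ṁᵢCp,ᵢ = 22.5×1.71 + 6.06×1.71 = 48.838
T_out = 2876.9 / 48.838 = 58.907 °C

T_out = 58.9 °C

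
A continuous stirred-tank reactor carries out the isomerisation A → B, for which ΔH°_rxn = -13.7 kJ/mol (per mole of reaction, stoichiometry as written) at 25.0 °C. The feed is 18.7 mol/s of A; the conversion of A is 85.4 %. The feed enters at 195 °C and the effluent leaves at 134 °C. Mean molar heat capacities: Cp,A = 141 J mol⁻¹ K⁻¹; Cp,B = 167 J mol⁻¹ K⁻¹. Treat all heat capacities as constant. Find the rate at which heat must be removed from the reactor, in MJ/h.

Extent of reaction ξ = 0.854 × 18.7 = 15.97 mol/s
Reaction term: ξ·ΔH°_rxn = 15.97 × -13.7 = -218.79 kJ/s
Sensible, feed 195→25 °C: -448.24 kJ/s
Outlet flows (mol/s): A 2.7302, B 15.97
Sensible, products 25→134 °C: 332.66 kJ/s
Q = ΔH = -334.37 kJ/s = -334.37 kW
Heat removed = 1203.7 MJ/h

Q_out = 1200 MJ/h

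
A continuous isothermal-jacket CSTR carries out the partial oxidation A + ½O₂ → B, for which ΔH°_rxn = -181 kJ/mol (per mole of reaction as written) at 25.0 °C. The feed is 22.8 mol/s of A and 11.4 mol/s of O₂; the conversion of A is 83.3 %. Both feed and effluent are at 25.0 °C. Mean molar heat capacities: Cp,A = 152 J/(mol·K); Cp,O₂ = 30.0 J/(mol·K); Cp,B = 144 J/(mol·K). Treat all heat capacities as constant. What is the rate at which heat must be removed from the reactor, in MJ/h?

Extent of reaction ξ = 0.833 × 22.8 = 18.992 mol/s
Reaction term: ξ·ΔH°_rxn = 18.992 × -181 = -3437.6 kJ/s
Q = ΔH = -3437.6 kJ/s = -3437.6 kW
Heat removed = 12375 MJ/h

Q_out = 12400 MJ/h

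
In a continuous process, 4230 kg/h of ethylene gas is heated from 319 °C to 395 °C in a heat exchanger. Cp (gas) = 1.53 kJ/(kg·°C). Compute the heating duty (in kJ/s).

Q = 137 kJ/s

Q = ṁ·Cp·ΔT = 4230 × 1.53 × (395 − 319) = 491860 kJ/h
Converting: 491860 / 3600 s = 136.63 kW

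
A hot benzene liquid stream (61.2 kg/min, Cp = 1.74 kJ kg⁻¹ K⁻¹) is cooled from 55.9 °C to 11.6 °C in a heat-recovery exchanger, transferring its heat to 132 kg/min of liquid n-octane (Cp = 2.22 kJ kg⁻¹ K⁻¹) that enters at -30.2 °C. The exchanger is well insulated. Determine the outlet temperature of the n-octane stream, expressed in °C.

T_c,out = -14.1 °C

Heat released by hot stream: Q = 61.2 × 1.74 × (55.9 − 11.6) = 4717.4 kJ/min
Energy balance on cold side (adiabatic exchanger): Q = ṁ_c·Cp_c·(T_c,out − T_c,in)
T_c,out = -30.2 + 4717.4/(132 × 2.22) = -14.102 °C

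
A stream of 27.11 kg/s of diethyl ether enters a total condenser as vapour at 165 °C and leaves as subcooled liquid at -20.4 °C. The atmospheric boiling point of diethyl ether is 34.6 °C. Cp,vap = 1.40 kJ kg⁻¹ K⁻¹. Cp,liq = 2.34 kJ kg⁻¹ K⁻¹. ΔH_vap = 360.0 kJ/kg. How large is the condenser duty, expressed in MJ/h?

vapour 165→34.6 °C: -182.56 kJ/kg
condensation at 34.6 °C: -360 kJ/kg
liquid 34.6→-20.4 °C: -128.7 kJ/kg
Δh = -182.56 + -360 + -128.7 = -671.26 kJ/kg
Q = ṁ·Δh = 27.11 kg/s × -671.26 kJ/kg = -18198 kJ/s
|Q| = 18198 kW = 65512 MJ/h

Q_c = 65500 MJ/h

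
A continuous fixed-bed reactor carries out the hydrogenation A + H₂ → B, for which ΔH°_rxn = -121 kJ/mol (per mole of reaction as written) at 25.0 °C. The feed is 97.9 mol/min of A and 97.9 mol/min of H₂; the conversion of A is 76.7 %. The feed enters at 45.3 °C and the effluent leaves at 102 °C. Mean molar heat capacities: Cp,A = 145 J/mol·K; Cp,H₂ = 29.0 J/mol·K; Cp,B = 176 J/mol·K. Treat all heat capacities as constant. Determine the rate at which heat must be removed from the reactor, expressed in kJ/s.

Q_out = 135 kJ/s

Extent of reaction ξ = 0.767 × 97.9 = 75.089 mol/min
Reaction term: ξ·ΔH°_rxn = 75.089 × -121 = -9085.8 kJ/min
Sensible, feed 45.3→25 °C: -345.8 kJ/min
Outlet flows (mol/min): A 22.811, H₂ 22.811, B 75.089
Sensible, products 25→102 °C: 1323.2 kJ/min
Q = ΔH = -8108.4 kJ/min = -135.14 kW
Heat removed = 135.14 kJ/s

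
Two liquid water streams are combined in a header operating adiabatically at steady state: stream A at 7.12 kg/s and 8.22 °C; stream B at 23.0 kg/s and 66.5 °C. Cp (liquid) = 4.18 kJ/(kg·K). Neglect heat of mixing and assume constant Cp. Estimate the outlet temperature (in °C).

T_out = 52.7 °C

No heat crosses the boundary, so H_out = H_in.
Σ ṁᵢCp,ᵢTᵢ = 7.12×4.18×8.22 + 23.0×4.18×66.5 = 6638
Σ ṁᵢCp,ᵢ = 7.12×4.18 + 23.0×4.18 = 125.9
T_out = 6638 / 125.9 = 52.723 °C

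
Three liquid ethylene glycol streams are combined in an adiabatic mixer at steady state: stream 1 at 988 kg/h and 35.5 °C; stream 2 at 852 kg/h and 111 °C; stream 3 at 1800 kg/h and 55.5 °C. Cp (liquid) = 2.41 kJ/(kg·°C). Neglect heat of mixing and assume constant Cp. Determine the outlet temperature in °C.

No heat crosses the boundary, so H_out = H_in.
Σ ṁᵢCp,ᵢTᵢ = 988×2.41×35.5 + 852×2.41×111 + 1800×2.41×55.5 = 553210
Σ ṁᵢCp,ᵢ = 988×2.41 + 852×2.41 + 1800×2.41 = 8772.4
T_out = 553210 / 8772.4 = 63.062 °C

T_out = 63.1 °C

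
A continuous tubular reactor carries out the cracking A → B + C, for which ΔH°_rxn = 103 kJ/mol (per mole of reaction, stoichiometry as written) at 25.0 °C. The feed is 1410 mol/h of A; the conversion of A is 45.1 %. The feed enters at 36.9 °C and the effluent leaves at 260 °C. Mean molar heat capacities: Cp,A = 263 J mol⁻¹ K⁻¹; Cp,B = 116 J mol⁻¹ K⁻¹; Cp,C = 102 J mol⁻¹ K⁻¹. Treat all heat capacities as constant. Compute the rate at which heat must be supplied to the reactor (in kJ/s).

Extent of reaction ξ = 0.451 × 1410 = 635.91 mol/h
Reaction term: ξ·ΔH°_rxn = 635.91 × 103 = 65499 kJ/h
Sensible, feed 36.9→25 °C: -4412.9 kJ/h
Outlet flows (mol/h): A 774.09, B 635.91, C 635.91
Sensible, products 25→260 °C: 80420 kJ/h
Q = ΔH = 141510 kJ/h = 39.307 kW
Heat supplied = 39.307 kJ/s

Q_in = 39.3 kJ/s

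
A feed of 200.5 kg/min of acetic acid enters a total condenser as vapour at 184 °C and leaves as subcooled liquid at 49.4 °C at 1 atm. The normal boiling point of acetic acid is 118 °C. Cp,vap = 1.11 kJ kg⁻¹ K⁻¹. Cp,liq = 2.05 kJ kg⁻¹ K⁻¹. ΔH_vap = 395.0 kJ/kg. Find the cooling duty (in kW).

vapour 184→118 °C: -73.26 kJ/kg
condensation at 118 °C: -395 kJ/kg
liquid 118→49.4 °C: -140.63 kJ/kg
Δh = -73.26 + -395 + -140.63 = -608.89 kJ/kg
Q = ṁ·Δh = 200.5 kg/min × -608.89 kJ/kg = -122080 kJ/min
|Q| = 2034.7 kW

Q_c = 2030 kW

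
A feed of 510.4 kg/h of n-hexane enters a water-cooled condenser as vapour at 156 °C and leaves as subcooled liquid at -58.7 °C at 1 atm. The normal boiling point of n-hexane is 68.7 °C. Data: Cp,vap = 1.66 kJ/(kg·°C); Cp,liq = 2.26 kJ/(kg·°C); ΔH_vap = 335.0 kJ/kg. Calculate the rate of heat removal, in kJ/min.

Q_c = 6530 kJ/min

vapour 156→68.7 °C: -144.92 kJ/kg
condensation at 68.7 °C: -335 kJ/kg
liquid 68.7→-58.7 °C: -287.92 kJ/kg
Δh = -144.92 + -335 + -287.92 = -767.84 kJ/kg
Q = ṁ·Δh = 510.4 kg/h × -767.84 kJ/kg = -391910 kJ/h
|Q| = 108.86 kW = 6531.8 kJ/min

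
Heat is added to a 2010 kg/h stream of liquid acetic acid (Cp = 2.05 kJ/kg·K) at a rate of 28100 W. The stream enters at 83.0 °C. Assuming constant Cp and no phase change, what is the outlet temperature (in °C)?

T_out = 108 °C

Q = 28100 W = 101160 kJ/h
ΔT = Q/(ṁ·Cp) = 101160/(2010×2.05) = 24.55 K
T_out = 83.0 + 24.55 = 107.55 °C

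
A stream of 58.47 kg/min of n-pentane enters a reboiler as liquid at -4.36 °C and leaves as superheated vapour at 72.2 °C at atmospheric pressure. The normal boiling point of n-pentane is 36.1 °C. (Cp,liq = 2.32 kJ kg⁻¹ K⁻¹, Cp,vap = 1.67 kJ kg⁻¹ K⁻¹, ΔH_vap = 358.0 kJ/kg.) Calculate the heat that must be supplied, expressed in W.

Q = 499000 W

liquid -4.36→36.1 °C: 93.867 kJ/kg
vaporisation at 36.1 °C: 358 kJ/kg
vapour 36.1→72.2 °C: 60.287 kJ/kg
Δh = 93.867 + 358 + 60.287 = 512.15 kJ/kg
Q = ṁ·Δh = 58.47 kg/min × 512.15 kJ/kg = 29946 kJ/min
|Q| = 499.09 kW = 499090 W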